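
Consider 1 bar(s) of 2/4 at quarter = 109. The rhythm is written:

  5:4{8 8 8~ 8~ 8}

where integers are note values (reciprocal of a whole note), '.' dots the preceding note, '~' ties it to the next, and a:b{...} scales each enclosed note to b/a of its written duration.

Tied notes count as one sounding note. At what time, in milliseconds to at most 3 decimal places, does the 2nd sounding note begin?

1. 0.0ms @ 0 + 220.183ms (2/5)
2. 220.183ms @ 2/5 + 220.183ms (2/5)
3. 440.367ms @ 4/5 + 660.55ms (6/5)

note 2 onset = 2/5b = 220.183ms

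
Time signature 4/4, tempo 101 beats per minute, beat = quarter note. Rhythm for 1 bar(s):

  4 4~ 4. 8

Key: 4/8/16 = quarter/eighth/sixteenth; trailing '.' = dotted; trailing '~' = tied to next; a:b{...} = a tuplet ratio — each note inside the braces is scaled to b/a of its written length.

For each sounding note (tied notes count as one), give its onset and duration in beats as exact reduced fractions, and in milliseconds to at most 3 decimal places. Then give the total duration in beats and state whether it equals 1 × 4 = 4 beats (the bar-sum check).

1) 0.0ms=0b +594.059ms=1b
2) 594.059ms=1b +1485.149ms=5/2b
3) 2079.208ms=7/2b +297.03ms=1/2b
Σ=4b of 4 (101bpm 4/4) — PASS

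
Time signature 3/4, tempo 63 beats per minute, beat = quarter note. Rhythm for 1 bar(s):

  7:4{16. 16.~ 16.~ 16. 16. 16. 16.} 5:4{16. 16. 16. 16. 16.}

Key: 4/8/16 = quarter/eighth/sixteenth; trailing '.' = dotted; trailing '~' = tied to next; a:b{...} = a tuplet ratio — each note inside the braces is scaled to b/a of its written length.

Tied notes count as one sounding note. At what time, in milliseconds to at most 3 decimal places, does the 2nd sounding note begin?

1. 0.0ms @ 0 + 204.082ms (3/14)
2. 204.082ms @ 3/14 + 612.245ms (9/14)
3. 816.327ms @ 6/7 + 204.082ms (3/14)
4. 1020.408ms @ 15/14 + 204.082ms (3/14)
5. 1224.49ms @ 9/7 + 204.082ms (3/14)
6. 1428.571ms @ 3/2 + 285.714ms (3/10)
7. 1714.286ms @ 9/5 + 285.714ms (3/10)
8. 2000.0ms @ 21/10 + 285.714ms (3/10)
9. 2285.714ms @ 12/5 + 285.714ms (3/10)
10. 2571.429ms @ 27/10 + 285.714ms (3/10)

note 2 onset = 3/14b = 204.082ms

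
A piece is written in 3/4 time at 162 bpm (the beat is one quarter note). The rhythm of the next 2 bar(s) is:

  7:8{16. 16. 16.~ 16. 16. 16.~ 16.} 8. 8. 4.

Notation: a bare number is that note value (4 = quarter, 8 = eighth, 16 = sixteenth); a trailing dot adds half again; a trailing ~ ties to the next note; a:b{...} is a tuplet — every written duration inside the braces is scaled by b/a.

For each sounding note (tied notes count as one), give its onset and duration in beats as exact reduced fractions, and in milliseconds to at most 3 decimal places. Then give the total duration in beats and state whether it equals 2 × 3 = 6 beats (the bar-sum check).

1) 0.0ms=0b +158.73ms=3/7b
2) 158.73ms=3/7b +158.73ms=3/7b
3) 317.46ms=6/7b +317.46ms=6/7b
4) 634.921ms=12/7b +158.73ms=3/7b
5) 793.651ms=15/7b +317.46ms=6/7b
6) 1111.111ms=3b +277.778ms=3/4b
7) 1388.889ms=15/4b +277.778ms=3/4b
8) 1666.667ms=9/2b +555.556ms=3/2b
Σ=6b of 6 (162bpm 3/4) — PASS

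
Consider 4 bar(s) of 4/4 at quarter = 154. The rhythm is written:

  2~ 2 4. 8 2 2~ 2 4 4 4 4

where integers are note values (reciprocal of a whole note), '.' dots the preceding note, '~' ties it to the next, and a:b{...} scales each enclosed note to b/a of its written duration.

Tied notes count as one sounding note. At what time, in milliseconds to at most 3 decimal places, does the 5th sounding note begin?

note 5 onset = 8b = 3116.883ms

1. 0.0ms @ 0 + 1558.442ms (4)
2. 1558.442ms @ 4 + 584.416ms (3/2)
3. 2142.857ms @ 11/2 + 194.805ms (1/2)
4. 2337.662ms @ 6 + 779.221ms (2)
5. 3116.883ms @ 8 + 1558.442ms (4)
6. 4675.325ms @ 12 + 389.61ms (1)
7. 5064.935ms @ 13 + 389.61ms (1)
8. 5454.545ms @ 14 + 389.61ms (1)
9. 5844.156ms @ 15 + 389.61ms (1)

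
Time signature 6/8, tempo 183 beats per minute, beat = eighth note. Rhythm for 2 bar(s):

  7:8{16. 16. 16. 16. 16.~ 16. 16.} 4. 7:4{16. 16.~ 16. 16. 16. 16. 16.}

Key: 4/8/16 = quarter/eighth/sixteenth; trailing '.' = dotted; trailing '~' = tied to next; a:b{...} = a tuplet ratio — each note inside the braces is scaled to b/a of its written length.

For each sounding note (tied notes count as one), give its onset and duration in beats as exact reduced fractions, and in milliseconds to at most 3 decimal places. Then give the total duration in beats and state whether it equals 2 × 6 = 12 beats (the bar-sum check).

1) 0.0ms=0b +281.03ms=6/7b
2) 281.03ms=6/7b +281.03ms=6/7b
3) 562.061ms=12/7b +281.03ms=6/7b
4) 843.091ms=18/7b +281.03ms=6/7b
5) 1124.122ms=24/7b +562.061ms=12/7b
6) 1686.183ms=36/7b +281.03ms=6/7b
7) 1967.213ms=6b +983.607ms=3b
8) 2950.82ms=9b +140.515ms=3/7b
9) 3091.335ms=66/7b +281.03ms=6/7b
10) 3372.365ms=72/7b +140.515ms=3/7b
11) 3512.881ms=75/7b +140.515ms=3/7b
12) 3653.396ms=78/7b +140.515ms=3/7b
13) 3793.911ms=81/7b +140.515ms=3/7b
Σ=12b of 12 (183bpm 6/8) — PASS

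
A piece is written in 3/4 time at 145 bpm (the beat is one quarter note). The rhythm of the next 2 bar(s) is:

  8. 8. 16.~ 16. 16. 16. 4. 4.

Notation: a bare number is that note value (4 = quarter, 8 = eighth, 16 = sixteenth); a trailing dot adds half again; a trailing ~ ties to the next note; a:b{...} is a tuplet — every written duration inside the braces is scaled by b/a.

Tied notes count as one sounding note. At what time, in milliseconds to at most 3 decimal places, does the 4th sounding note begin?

note 4 onset = 9/4b = 931.034ms

1. 0.0ms @ 0 + 310.345ms (3/4)
2. 310.345ms @ 3/4 + 310.345ms (3/4)
3. 620.69ms @ 3/2 + 310.345ms (3/4)
4. 931.034ms @ 9/4 + 155.172ms (3/8)
5. 1086.207ms @ 21/8 + 155.172ms (3/8)
6. 1241.379ms @ 3 + 620.69ms (3/2)
7. 1862.069ms @ 9/2 + 620.69ms (3/2)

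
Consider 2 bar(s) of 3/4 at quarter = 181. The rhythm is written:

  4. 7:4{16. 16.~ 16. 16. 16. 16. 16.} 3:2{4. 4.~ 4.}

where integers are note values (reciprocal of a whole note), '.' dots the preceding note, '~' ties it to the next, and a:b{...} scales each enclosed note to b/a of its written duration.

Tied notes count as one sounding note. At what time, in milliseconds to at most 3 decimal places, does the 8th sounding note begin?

note 8 onset = 3b = 994.475ms

1. 0.0ms @ 0 + 497.238ms (3/2)
2. 497.238ms @ 3/2 + 71.034ms (3/14)
3. 568.272ms @ 12/7 + 142.068ms (3/7)
4. 710.339ms @ 15/7 + 71.034ms (3/14)
5. 781.373ms @ 33/14 + 71.034ms (3/14)
6. 852.407ms @ 18/7 + 71.034ms (3/14)
7. 923.441ms @ 39/14 + 71.034ms (3/14)
8. 994.475ms @ 3 + 331.492ms (1)
9. 1325.967ms @ 4 + 662.983ms (2)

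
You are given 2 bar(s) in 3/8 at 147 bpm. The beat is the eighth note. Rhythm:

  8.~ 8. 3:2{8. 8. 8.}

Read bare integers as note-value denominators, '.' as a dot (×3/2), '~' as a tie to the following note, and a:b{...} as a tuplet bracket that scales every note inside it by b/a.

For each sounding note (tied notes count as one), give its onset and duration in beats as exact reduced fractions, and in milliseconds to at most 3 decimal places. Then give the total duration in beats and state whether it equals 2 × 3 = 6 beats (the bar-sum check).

1) 0.0ms=0b +1224.49ms=3b
2) 1224.49ms=3b +408.163ms=1b
3) 1632.653ms=4b +408.163ms=1b
4) 2040.816ms=5b +408.163ms=1b
Σ=6b of 6 (147bpm 3/8) — PASS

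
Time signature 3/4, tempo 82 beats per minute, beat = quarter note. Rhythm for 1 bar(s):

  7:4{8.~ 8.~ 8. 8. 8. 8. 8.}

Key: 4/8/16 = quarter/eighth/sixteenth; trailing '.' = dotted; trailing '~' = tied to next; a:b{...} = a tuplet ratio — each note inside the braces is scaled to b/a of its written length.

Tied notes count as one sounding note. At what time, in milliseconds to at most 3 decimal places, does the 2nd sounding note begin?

1. 0.0ms @ 0 + 940.767ms (9/7)
2. 940.767ms @ 9/7 + 313.589ms (3/7)
3. 1254.355ms @ 12/7 + 313.589ms (3/7)
4. 1567.944ms @ 15/7 + 313.589ms (3/7)
5. 1881.533ms @ 18/7 + 313.589ms (3/7)

note 2 onset = 9/7b = 940.767ms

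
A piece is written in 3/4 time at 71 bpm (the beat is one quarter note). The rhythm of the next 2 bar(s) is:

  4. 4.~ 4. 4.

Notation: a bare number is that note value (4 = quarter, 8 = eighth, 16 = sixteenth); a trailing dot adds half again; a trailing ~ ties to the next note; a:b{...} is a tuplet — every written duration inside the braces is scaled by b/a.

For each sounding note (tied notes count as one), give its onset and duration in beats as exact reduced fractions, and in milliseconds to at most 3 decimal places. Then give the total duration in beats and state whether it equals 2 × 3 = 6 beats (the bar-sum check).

1) 0.0ms=0b +1267.606ms=3/2b
2) 1267.606ms=3/2b +2535.211ms=3b
3) 3802.817ms=9/2b +1267.606ms=3/2b
Σ=6b of 6 (71bpm 3/4) — PASS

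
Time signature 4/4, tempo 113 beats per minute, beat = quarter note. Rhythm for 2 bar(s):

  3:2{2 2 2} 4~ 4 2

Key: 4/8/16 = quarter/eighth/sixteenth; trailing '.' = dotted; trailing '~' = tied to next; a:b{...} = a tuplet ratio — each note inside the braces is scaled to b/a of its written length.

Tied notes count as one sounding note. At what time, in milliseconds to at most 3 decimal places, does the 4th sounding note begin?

note 4 onset = 4b = 2123.894ms

1. 0.0ms @ 0 + 707.965ms (4/3)
2. 707.965ms @ 4/3 + 707.965ms (4/3)
3. 1415.929ms @ 8/3 + 707.965ms (4/3)
4. 2123.894ms @ 4 + 1061.947ms (2)
5. 3185.841ms @ 6 + 1061.947ms (2)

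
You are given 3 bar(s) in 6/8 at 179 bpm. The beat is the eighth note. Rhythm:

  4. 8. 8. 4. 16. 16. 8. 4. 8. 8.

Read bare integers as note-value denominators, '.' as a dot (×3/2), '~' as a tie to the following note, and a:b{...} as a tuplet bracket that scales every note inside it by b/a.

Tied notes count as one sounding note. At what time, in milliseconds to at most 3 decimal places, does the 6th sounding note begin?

1. 0.0ms @ 0 + 1005.587ms (3)
2. 1005.587ms @ 3 + 502.793ms (3/2)
3. 1508.38ms @ 9/2 + 502.793ms (3/2)
4. 2011.173ms @ 6 + 1005.587ms (3)
5. 3016.76ms @ 9 + 251.397ms (3/4)
6. 3268.156ms @ 39/4 + 251.397ms (3/4)
7. 3519.553ms @ 21/2 + 502.793ms (3/2)
8. 4022.346ms @ 12 + 1005.587ms (3)
9. 5027.933ms @ 15 + 502.793ms (3/2)
10. 5530.726ms @ 33/2 + 502.793ms (3/2)

note 6 onset = 39/4b = 3268.156ms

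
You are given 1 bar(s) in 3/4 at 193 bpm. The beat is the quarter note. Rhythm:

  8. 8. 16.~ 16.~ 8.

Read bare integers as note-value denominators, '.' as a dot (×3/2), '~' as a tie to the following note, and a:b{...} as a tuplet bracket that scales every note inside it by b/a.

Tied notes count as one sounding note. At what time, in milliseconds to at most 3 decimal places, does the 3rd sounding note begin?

1. 0.0ms @ 0 + 233.161ms (3/4)
2. 233.161ms @ 3/4 + 233.161ms (3/4)
3. 466.321ms @ 3/2 + 466.321ms (3/2)

note 3 onset = 3/2b = 466.321ms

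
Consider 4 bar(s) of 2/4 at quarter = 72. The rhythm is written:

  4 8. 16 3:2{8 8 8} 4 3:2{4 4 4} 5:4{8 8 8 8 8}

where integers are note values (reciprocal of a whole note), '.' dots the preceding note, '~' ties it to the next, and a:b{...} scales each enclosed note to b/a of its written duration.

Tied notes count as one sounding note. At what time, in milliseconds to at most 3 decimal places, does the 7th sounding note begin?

note 7 onset = 3b = 2500.0ms

1. 0.0ms @ 0 + 833.333ms (1)
2. 833.333ms @ 1 + 625.0ms (3/4)
3. 1458.333ms @ 7/4 + 208.333ms (1/4)
4. 1666.667ms @ 2 + 277.778ms (1/3)
5. 1944.444ms @ 7/3 + 277.778ms (1/3)
6. 2222.222ms @ 8/3 + 277.778ms (1/3)
7. 2500.0ms @ 3 + 833.333ms (1)
8. 3333.333ms @ 4 + 555.556ms (2/3)
9. 3888.889ms @ 14/3 + 555.556ms (2/3)
10. 4444.444ms @ 16/3 + 555.556ms (2/3)
11. 5000.0ms @ 6 + 333.333ms (2/5)
12. 5333.333ms @ 32/5 + 333.333ms (2/5)
13. 5666.667ms @ 34/5 + 333.333ms (2/5)
14. 6000.0ms @ 36/5 + 333.333ms (2/5)
15. 6333.333ms @ 38/5 + 333.333ms (2/5)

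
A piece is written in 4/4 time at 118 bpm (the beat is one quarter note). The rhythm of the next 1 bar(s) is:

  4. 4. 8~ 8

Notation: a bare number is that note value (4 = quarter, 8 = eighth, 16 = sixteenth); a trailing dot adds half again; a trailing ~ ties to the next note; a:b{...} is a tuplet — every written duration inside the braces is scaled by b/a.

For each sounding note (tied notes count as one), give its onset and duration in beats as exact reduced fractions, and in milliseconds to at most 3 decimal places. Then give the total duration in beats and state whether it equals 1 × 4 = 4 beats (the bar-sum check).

1) 0.0ms=0b +762.712ms=3/2b
2) 762.712ms=3/2b +762.712ms=3/2b
3) 1525.424ms=3b +508.475ms=1b
Σ=4b of 4 (118bpm 4/4) — PASS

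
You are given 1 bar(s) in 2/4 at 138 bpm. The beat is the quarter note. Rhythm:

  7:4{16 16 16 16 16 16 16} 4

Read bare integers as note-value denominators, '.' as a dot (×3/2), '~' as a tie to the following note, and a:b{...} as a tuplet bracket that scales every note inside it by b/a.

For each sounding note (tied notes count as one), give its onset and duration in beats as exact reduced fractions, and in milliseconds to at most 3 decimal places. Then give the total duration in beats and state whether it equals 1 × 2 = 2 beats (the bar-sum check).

1) 0.0ms=0b +62.112ms=1/7b
2) 62.112ms=1/7b +62.112ms=1/7b
3) 124.224ms=2/7b +62.112ms=1/7b
4) 186.335ms=3/7b +62.112ms=1/7b
5) 248.447ms=4/7b +62.112ms=1/7b
6) 310.559ms=5/7b +62.112ms=1/7b
7) 372.671ms=6/7b +62.112ms=1/7b
8) 434.783ms=1b +434.783ms=1b
Σ=2b of 2 (138bpm 2/4) — PASS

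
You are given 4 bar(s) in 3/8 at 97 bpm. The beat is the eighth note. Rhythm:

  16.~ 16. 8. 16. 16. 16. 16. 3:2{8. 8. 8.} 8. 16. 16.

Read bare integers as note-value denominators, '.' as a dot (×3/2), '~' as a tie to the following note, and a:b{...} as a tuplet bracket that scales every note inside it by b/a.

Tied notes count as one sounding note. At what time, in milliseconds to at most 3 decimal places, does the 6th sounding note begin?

1. 0.0ms @ 0 + 927.835ms (3/2)
2. 927.835ms @ 3/2 + 927.835ms (3/2)
3. 1855.67ms @ 3 + 463.918ms (3/4)
4. 2319.588ms @ 15/4 + 463.918ms (3/4)
5. 2783.505ms @ 9/2 + 463.918ms (3/4)
6. 3247.423ms @ 21/4 + 463.918ms (3/4)
7. 3711.34ms @ 6 + 618.557ms (1)
8. 4329.897ms @ 7 + 618.557ms (1)
9. 4948.454ms @ 8 + 618.557ms (1)
10. 5567.01ms @ 9 + 927.835ms (3/2)
11. 6494.845ms @ 21/2 + 463.918ms (3/4)
12. 6958.763ms @ 45/4 + 463.918ms (3/4)

note 6 onset = 21/4b = 3247.423ms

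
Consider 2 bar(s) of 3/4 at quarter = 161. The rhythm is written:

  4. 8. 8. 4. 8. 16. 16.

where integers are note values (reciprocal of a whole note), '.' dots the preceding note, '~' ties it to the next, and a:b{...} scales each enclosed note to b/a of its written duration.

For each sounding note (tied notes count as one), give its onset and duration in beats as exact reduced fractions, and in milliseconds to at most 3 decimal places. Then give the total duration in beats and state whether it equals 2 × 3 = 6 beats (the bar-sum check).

1) 0.0ms=0b +559.006ms=3/2b
2) 559.006ms=3/2b +279.503ms=3/4b
3) 838.509ms=9/4b +279.503ms=3/4b
4) 1118.012ms=3b +559.006ms=3/2b
5) 1677.019ms=9/2b +279.503ms=3/4b
6) 1956.522ms=21/4b +139.752ms=3/8b
7) 2096.273ms=45/8b +139.752ms=3/8b
Σ=6b of 6 (161bpm 3/4) — PASS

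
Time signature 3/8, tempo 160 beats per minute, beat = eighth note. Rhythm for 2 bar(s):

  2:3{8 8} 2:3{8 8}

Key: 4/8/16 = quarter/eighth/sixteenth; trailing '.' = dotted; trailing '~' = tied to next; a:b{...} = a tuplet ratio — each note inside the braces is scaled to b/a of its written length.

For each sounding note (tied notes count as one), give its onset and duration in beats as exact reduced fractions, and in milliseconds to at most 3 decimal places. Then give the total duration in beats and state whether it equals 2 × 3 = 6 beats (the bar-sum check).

1) 0.0ms=0b +562.5ms=3/2b
2) 562.5ms=3/2b +562.5ms=3/2b
3) 1125.0ms=3b +562.5ms=3/2b
4) 1687.5ms=9/2b +562.5ms=3/2b
Σ=6b of 6 (160bpm 3/8) — PASS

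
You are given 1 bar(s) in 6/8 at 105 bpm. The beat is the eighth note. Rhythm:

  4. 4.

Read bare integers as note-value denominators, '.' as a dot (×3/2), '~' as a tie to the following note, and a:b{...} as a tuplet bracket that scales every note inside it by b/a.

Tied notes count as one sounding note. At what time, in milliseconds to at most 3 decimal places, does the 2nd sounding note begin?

1. 0.0ms @ 0 + 1714.286ms (3)
2. 1714.286ms @ 3 + 1714.286ms (3)

note 2 onset = 3b = 1714.286ms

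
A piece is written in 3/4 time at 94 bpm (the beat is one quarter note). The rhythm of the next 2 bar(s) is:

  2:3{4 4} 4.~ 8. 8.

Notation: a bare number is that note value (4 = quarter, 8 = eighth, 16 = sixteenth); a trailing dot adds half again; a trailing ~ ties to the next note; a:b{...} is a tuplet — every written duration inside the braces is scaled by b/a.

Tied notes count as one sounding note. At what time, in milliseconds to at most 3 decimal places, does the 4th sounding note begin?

1. 0.0ms @ 0 + 957.447ms (3/2)
2. 957.447ms @ 3/2 + 957.447ms (3/2)
3. 1914.894ms @ 3 + 1436.17ms (9/4)
4. 3351.064ms @ 21/4 + 478.723ms (3/4)

note 4 onset = 21/4b = 3351.064ms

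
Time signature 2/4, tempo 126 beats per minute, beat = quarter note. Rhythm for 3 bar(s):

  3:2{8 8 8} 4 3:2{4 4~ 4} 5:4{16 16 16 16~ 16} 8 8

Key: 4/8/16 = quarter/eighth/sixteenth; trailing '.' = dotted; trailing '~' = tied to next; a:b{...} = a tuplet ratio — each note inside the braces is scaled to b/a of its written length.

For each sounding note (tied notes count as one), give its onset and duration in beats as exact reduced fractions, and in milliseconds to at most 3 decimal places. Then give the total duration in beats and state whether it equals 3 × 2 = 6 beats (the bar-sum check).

1) 0.0ms=0b +158.73ms=1/3b
2) 158.73ms=1/3b +158.73ms=1/3b
3) 317.46ms=2/3b +158.73ms=1/3b
4) 476.19ms=1b +476.19ms=1b
5) 952.381ms=2b +317.46ms=2/3b
6) 1269.841ms=8/3b +634.921ms=4/3b
7) 1904.762ms=4b +95.238ms=1/5b
8) 2000.0ms=21/5b +95.238ms=1/5b
9) 2095.238ms=22/5b +95.238ms=1/5b
10) 2190.476ms=23/5b +190.476ms=2/5b
11) 2380.952ms=5b +238.095ms=1/2b
12) 2619.048ms=11/2b +238.095ms=1/2b
Σ=6b of 6 (126bpm 2/4) — PASS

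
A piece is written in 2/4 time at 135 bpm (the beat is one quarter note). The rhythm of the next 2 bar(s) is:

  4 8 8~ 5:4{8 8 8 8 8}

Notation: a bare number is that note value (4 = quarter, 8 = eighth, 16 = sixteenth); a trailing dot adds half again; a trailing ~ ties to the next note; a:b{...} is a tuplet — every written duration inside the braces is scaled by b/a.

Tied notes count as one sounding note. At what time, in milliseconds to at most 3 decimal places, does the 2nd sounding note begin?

note 2 onset = 1b = 444.444ms

1. 0.0ms @ 0 + 444.444ms (1)
2. 444.444ms @ 1 + 222.222ms (1/2)
3. 666.667ms @ 3/2 + 400.0ms (9/10)
4. 1066.667ms @ 12/5 + 177.778ms (2/5)
5. 1244.444ms @ 14/5 + 177.778ms (2/5)
6. 1422.222ms @ 16/5 + 177.778ms (2/5)
7. 1600.0ms @ 18/5 + 177.778ms (2/5)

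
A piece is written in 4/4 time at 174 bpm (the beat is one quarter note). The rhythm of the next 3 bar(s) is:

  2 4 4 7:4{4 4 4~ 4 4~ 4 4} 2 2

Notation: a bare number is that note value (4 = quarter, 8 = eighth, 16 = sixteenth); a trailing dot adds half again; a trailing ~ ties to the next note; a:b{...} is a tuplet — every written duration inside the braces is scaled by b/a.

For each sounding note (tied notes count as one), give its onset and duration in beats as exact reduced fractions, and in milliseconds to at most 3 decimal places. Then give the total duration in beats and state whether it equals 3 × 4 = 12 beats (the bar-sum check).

1) 0.0ms=0b +689.655ms=2b
2) 689.655ms=2b +344.828ms=1b
3) 1034.483ms=3b +344.828ms=1b
4) 1379.31ms=4b +197.044ms=4/7b
5) 1576.355ms=32/7b +197.044ms=4/7b
6) 1773.399ms=36/7b +394.089ms=8/7b
7) 2167.488ms=44/7b +394.089ms=8/7b
8) 2561.576ms=52/7b +197.044ms=4/7b
9) 2758.621ms=8b +689.655ms=2b
10) 3448.276ms=10b +689.655ms=2b
Σ=12b of 12 (174bpm 4/4) — PASS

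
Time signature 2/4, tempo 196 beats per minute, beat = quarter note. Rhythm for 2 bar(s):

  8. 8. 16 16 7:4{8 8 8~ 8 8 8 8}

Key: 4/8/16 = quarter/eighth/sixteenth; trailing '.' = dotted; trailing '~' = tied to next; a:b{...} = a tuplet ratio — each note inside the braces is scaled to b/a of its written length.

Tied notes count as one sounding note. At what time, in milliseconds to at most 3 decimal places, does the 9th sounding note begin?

note 9 onset = 24/7b = 1049.563ms

1. 0.0ms @ 0 + 229.592ms (3/4)
2. 229.592ms @ 3/4 + 229.592ms (3/4)
3. 459.184ms @ 3/2 + 76.531ms (1/4)
4. 535.714ms @ 7/4 + 76.531ms (1/4)
5. 612.245ms @ 2 + 87.464ms (2/7)
6. 699.708ms @ 16/7 + 87.464ms (2/7)
7. 787.172ms @ 18/7 + 174.927ms (4/7)
8. 962.099ms @ 22/7 + 87.464ms (2/7)
9. 1049.563ms @ 24/7 + 87.464ms (2/7)
10. 1137.026ms @ 26/7 + 87.464ms (2/7)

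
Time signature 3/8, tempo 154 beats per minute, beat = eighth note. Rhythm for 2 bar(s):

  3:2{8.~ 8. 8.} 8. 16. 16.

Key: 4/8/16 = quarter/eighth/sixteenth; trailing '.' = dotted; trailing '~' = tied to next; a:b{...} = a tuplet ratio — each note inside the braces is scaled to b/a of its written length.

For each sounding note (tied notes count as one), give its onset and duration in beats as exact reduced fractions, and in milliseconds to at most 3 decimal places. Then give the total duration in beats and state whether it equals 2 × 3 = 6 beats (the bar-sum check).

1) 0.0ms=0b +779.221ms=2b
2) 779.221ms=2b +389.61ms=1b
3) 1168.831ms=3b +584.416ms=3/2b
4) 1753.247ms=9/2b +292.208ms=3/4b
5) 2045.455ms=21/4b +292.208ms=3/4b
Σ=6b of 6 (154bpm 3/8) — PASS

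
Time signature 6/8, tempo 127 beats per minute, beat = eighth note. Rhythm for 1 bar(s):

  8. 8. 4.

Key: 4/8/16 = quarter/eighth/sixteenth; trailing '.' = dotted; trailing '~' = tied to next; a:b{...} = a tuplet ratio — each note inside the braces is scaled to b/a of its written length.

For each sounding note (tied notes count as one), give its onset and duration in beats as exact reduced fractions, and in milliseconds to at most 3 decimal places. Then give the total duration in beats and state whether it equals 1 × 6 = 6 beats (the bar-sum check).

1) 0.0ms=0b +708.661ms=3/2b
2) 708.661ms=3/2b +708.661ms=3/2b
3) 1417.323ms=3b +1417.323ms=3b
Σ=6b of 6 (127bpm 6/8) — PASS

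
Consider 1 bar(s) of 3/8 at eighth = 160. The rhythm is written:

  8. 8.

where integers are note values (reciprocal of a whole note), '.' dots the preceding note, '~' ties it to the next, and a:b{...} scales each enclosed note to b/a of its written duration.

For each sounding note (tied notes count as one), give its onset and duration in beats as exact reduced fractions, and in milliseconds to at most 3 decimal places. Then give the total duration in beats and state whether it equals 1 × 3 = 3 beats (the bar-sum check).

1) 0.0ms=0b +562.5ms=3/2b
2) 562.5ms=3/2b +562.5ms=3/2b
Σ=3b of 3 (160bpm 3/8) — PASS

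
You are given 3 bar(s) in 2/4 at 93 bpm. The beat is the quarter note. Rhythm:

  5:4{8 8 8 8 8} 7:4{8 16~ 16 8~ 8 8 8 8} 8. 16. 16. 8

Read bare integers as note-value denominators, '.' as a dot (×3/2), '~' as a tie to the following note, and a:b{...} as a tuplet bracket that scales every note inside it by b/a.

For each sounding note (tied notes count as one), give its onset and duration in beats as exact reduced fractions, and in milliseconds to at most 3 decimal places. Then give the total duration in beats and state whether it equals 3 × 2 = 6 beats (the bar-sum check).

1) 0.0ms=0b +258.065ms=2/5b
2) 258.065ms=2/5b +258.065ms=2/5b
3) 516.129ms=4/5b +258.065ms=2/5b
4) 774.194ms=6/5b +258.065ms=2/5b
5) 1032.258ms=8/5b +258.065ms=2/5b
6) 1290.323ms=2b +184.332ms=2/7b
7) 1474.654ms=16/7b +184.332ms=2/7b
8) 1658.986ms=18/7b +368.664ms=4/7b
9) 2027.65ms=22/7b +184.332ms=2/7b
10) 2211.982ms=24/7b +184.332ms=2/7b
11) 2396.313ms=26/7b +184.332ms=2/7b
12) 2580.645ms=4b +483.871ms=3/4b
13) 3064.516ms=19/4b +241.935ms=3/8b
14) 3306.452ms=41/8b +241.935ms=3/8b
15) 3548.387ms=11/2b +322.581ms=1/2b
Σ=6b of 6 (93bpm 2/4) — PASS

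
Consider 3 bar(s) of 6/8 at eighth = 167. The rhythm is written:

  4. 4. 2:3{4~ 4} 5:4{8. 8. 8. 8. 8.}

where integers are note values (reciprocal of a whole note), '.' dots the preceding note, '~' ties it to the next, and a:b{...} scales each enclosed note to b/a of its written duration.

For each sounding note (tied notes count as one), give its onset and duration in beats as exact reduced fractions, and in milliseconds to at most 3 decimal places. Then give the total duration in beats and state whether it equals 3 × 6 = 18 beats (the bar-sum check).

1) 0.0ms=0b +1077.844ms=3b
2) 1077.844ms=3b +1077.844ms=3b
3) 2155.689ms=6b +2155.689ms=6b
4) 4311.377ms=12b +431.138ms=6/5b
5) 4742.515ms=66/5b +431.138ms=6/5b
6) 5173.653ms=72/5b +431.138ms=6/5b
7) 5604.79ms=78/5b +431.138ms=6/5b
8) 6035.928ms=84/5b +431.138ms=6/5b
Σ=18b of 18 (167bpm 6/8) — PASS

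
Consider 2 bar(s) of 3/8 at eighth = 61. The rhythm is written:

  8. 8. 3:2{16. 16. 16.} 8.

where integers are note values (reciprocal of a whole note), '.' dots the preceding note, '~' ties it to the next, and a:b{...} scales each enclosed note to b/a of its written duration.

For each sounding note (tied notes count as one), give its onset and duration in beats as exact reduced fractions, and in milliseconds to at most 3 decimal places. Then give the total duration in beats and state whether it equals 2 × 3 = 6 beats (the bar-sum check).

1) 0.0ms=0b +1475.41ms=3/2b
2) 1475.41ms=3/2b +1475.41ms=3/2b
3) 2950.82ms=3b +491.803ms=1/2b
4) 3442.623ms=7/2b +491.803ms=1/2b
5) 3934.426ms=4b +491.803ms=1/2b
6) 4426.23ms=9/2b +1475.41ms=3/2b
Σ=6b of 6 (61bpm 3/8) — PASS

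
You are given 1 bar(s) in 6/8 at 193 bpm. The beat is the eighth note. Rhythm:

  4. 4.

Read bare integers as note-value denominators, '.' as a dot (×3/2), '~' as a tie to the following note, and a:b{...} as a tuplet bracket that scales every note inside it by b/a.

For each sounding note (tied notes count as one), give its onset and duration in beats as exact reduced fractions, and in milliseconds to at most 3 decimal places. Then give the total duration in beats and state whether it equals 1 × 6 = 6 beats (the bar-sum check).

1) 0.0ms=0b +932.642ms=3b
2) 932.642ms=3b +932.642ms=3b
Σ=6b of 6 (193bpm 6/8) — PASS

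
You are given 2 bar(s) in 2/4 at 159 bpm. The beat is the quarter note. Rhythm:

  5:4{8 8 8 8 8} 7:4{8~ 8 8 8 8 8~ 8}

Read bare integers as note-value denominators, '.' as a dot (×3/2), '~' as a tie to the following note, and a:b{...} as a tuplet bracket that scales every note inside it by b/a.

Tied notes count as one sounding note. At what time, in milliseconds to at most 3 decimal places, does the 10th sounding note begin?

1. 0.0ms @ 0 + 150.943ms (2/5)
2. 150.943ms @ 2/5 + 150.943ms (2/5)
3. 301.887ms @ 4/5 + 150.943ms (2/5)
4. 452.83ms @ 6/5 + 150.943ms (2/5)
5. 603.774ms @ 8/5 + 150.943ms (2/5)
6. 754.717ms @ 2 + 215.633ms (4/7)
7. 970.35ms @ 18/7 + 107.817ms (2/7)
8. 1078.167ms @ 20/7 + 107.817ms (2/7)
9. 1185.984ms @ 22/7 + 107.817ms (2/7)
10. 1293.801ms @ 24/7 + 215.633ms (4/7)

note 10 onset = 24/7b = 1293.801ms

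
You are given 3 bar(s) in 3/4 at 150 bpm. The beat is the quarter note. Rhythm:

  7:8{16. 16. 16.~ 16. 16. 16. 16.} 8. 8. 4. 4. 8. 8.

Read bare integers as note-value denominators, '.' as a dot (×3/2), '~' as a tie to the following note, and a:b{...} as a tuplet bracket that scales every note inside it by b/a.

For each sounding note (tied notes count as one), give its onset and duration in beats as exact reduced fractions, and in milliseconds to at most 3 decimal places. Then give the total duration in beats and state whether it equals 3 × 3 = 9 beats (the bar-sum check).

1) 0.0ms=0b +171.429ms=3/7b
2) 171.429ms=3/7b +171.429ms=3/7b
3) 342.857ms=6/7b +342.857ms=6/7b
4) 685.714ms=12/7b +171.429ms=3/7b
5) 857.143ms=15/7b +171.429ms=3/7b
6) 1028.571ms=18/7b +171.429ms=3/7b
7) 1200.0ms=3b +300.0ms=3/4b
8) 1500.0ms=15/4b +300.0ms=3/4b
9) 1800.0ms=9/2b +600.0ms=3/2b
10) 2400.0ms=6b +600.0ms=3/2b
11) 3000.0ms=15/2b +300.0ms=3/4b
12) 3300.0ms=33/4b +300.0ms=3/4b
Σ=9b of 9 (150bpm 3/4) — PASS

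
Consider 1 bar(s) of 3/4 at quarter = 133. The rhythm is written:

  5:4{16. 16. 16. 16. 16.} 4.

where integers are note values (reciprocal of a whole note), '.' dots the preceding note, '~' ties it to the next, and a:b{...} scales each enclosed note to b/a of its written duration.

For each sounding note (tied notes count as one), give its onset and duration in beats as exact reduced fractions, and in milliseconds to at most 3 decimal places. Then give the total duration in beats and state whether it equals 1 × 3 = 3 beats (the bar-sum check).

1) 0.0ms=0b +135.338ms=3/10b
2) 135.338ms=3/10b +135.338ms=3/10b
3) 270.677ms=3/5b +135.338ms=3/10b
4) 406.015ms=9/10b +135.338ms=3/10b
5) 541.353ms=6/5b +135.338ms=3/10b
6) 676.692ms=3/2b +676.692ms=3/2b
Σ=3b of 3 (133bpm 3/4) — PASS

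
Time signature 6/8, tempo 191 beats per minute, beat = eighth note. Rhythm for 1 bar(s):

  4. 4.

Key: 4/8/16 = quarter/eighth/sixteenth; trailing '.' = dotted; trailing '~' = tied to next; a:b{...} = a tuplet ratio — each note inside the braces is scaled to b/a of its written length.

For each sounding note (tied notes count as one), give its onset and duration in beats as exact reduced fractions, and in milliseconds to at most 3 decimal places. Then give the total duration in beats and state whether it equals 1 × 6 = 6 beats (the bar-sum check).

1) 0.0ms=0b +942.408ms=3b
2) 942.408ms=3b +942.408ms=3b
Σ=6b of 6 (191bpm 6/8) — PASS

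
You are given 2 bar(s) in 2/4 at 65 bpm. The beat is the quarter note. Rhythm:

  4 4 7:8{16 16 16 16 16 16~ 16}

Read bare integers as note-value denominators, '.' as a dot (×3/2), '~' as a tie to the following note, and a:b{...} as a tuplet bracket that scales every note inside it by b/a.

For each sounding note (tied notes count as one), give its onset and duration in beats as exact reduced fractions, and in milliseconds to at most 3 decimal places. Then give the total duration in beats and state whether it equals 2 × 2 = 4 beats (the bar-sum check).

1) 0.0ms=0b +923.077ms=1b
2) 923.077ms=1b +923.077ms=1b
3) 1846.154ms=2b +263.736ms=2/7b
4) 2109.89ms=16/7b +263.736ms=2/7b
5) 2373.626ms=18/7b +263.736ms=2/7b
6) 2637.363ms=20/7b +263.736ms=2/7b
7) 2901.099ms=22/7b +263.736ms=2/7b
8) 3164.835ms=24/7b +527.473ms=4/7b
Σ=4b of 4 (65bpm 2/4) — PASS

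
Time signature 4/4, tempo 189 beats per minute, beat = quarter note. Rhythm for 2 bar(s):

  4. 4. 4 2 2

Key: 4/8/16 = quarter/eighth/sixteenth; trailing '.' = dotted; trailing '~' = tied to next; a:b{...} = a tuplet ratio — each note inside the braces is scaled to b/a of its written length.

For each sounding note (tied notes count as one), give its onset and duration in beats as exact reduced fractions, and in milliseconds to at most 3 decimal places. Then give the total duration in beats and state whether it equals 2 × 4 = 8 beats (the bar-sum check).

1) 0.0ms=0b +476.19ms=3/2b
2) 476.19ms=3/2b +476.19ms=3/2b
3) 952.381ms=3b +317.46ms=1b
4) 1269.841ms=4b +634.921ms=2b
5) 1904.762ms=6b +634.921ms=2b
Σ=8b of 8 (189bpm 4/4) — PASS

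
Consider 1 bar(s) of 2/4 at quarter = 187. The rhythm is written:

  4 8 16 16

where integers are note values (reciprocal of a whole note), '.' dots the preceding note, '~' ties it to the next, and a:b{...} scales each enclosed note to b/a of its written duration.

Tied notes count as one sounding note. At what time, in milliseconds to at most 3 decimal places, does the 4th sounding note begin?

1. 0.0ms @ 0 + 320.856ms (1)
2. 320.856ms @ 1 + 160.428ms (1/2)
3. 481.283ms @ 3/2 + 80.214ms (1/4)
4. 561.497ms @ 7/4 + 80.214ms (1/4)

note 4 onset = 7/4b = 561.497ms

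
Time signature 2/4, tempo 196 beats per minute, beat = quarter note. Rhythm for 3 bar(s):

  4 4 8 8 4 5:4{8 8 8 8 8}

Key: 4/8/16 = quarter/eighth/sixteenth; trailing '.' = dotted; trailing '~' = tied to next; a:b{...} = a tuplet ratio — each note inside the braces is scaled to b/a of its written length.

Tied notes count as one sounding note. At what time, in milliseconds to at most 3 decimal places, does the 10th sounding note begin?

1. 0.0ms @ 0 + 306.122ms (1)
2. 306.122ms @ 1 + 306.122ms (1)
3. 612.245ms @ 2 + 153.061ms (1/2)
4. 765.306ms @ 5/2 + 153.061ms (1/2)
5. 918.367ms @ 3 + 306.122ms (1)
6. 1224.49ms @ 4 + 122.449ms (2/5)
7. 1346.939ms @ 22/5 + 122.449ms (2/5)
8. 1469.388ms @ 24/5 + 122.449ms (2/5)
9. 1591.837ms @ 26/5 + 122.449ms (2/5)
10. 1714.286ms @ 28/5 + 122.449ms (2/5)

note 10 onset = 28/5b = 1714.286ms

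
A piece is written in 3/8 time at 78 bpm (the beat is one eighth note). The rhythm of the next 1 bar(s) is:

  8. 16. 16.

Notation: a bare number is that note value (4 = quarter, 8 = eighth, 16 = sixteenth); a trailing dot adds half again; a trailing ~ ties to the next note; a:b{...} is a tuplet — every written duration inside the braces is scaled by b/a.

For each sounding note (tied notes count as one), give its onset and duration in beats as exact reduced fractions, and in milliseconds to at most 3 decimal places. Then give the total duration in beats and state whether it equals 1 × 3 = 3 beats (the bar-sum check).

1) 0.0ms=0b +1153.846ms=3/2b
2) 1153.846ms=3/2b +576.923ms=3/4b
3) 1730.769ms=9/4b +576.923ms=3/4b
Σ=3b of 3 (78bpm 3/8) — PASS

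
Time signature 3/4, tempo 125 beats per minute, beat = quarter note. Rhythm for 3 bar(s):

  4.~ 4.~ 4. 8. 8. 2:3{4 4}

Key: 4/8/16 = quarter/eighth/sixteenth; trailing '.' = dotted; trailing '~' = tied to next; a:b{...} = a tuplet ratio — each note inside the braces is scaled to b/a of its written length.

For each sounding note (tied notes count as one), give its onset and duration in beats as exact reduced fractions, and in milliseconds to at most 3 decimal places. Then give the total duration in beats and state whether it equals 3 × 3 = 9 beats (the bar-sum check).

1) 0.0ms=0b +2160.0ms=9/2b
2) 2160.0ms=9/2b +360.0ms=3/4b
3) 2520.0ms=21/4b +360.0ms=3/4b
4) 2880.0ms=6b +720.0ms=3/2b
5) 3600.0ms=15/2b +720.0ms=3/2b
Σ=9b of 9 (125bpm 3/4) — PASS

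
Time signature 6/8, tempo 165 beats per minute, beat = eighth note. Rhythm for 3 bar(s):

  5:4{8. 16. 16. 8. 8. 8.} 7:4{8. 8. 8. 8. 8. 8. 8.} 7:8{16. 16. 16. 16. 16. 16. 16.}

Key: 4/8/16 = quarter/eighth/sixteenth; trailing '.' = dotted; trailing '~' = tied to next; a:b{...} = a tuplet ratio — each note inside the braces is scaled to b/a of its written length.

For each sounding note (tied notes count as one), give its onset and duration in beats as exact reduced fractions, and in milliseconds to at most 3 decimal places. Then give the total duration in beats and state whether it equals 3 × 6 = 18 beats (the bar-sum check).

1) 0.0ms=0b +436.364ms=6/5b
2) 436.364ms=6/5b +218.182ms=3/5b
3) 654.545ms=9/5b +218.182ms=3/5b
4) 872.727ms=12/5b +436.364ms=6/5b
5) 1309.091ms=18/5b +436.364ms=6/5b
6) 1745.455ms=24/5b +436.364ms=6/5b
7) 2181.818ms=6b +311.688ms=6/7b
8) 2493.506ms=48/7b +311.688ms=6/7b
9) 2805.195ms=54/7b +311.688ms=6/7b
10) 3116.883ms=60/7b +311.688ms=6/7b
11) 3428.571ms=66/7b +311.688ms=6/7b
12) 3740.26ms=72/7b +311.688ms=6/7b
13) 4051.948ms=78/7b +311.688ms=6/7b
14) 4363.636ms=12b +311.688ms=6/7b
15) 4675.325ms=90/7b +311.688ms=6/7b
16) 4987.013ms=96/7b +311.688ms=6/7b
17) 5298.701ms=102/7b +311.688ms=6/7b
18) 5610.39ms=108/7b +311.688ms=6/7b
19) 5922.078ms=114/7b +311.688ms=6/7b
20) 6233.766ms=120/7b +311.688ms=6/7b
Σ=18b of 18 (165bpm 6/8) — PASS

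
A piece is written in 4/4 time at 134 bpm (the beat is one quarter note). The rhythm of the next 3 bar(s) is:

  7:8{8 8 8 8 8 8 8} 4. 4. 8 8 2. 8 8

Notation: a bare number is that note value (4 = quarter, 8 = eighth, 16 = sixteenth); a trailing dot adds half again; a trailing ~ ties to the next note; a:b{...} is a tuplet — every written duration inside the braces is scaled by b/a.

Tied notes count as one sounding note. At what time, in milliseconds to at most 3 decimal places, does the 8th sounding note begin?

note 8 onset = 4b = 1791.045ms

1. 0.0ms @ 0 + 255.864ms (4/7)
2. 255.864ms @ 4/7 + 255.864ms (4/7)
3. 511.727ms @ 8/7 + 255.864ms (4/7)
4. 767.591ms @ 12/7 + 255.864ms (4/7)
5. 1023.454ms @ 16/7 + 255.864ms (4/7)
6. 1279.318ms @ 20/7 + 255.864ms (4/7)
7. 1535.181ms @ 24/7 + 255.864ms (4/7)
8. 1791.045ms @ 4 + 671.642ms (3/2)
9. 2462.687ms @ 11/2 + 671.642ms (3/2)
10. 3134.328ms @ 7 + 223.881ms (1/2)
11. 3358.209ms @ 15/2 + 223.881ms (1/2)
12. 3582.09ms @ 8 + 1343.284ms (3)
13. 4925.373ms @ 11 + 223.881ms (1/2)
14. 5149.254ms @ 23/2 + 223.881ms (1/2)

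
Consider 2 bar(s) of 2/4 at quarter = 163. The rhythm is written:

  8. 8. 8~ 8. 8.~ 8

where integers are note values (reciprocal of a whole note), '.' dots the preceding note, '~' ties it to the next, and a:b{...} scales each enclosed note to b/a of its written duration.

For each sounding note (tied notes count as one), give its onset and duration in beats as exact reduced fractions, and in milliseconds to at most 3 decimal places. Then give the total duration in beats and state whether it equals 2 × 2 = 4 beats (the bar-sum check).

1) 0.0ms=0b +276.074ms=3/4b
2) 276.074ms=3/4b +276.074ms=3/4b
3) 552.147ms=3/2b +460.123ms=5/4b
4) 1012.27ms=11/4b +460.123ms=5/4b
Σ=4b of 4 (163bpm 2/4) — PASS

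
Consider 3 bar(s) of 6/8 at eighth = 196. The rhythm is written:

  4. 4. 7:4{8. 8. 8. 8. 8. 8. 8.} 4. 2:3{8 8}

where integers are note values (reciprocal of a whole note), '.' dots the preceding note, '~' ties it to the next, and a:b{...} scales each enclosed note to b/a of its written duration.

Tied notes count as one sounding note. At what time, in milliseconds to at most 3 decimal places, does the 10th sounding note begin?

1. 0.0ms @ 0 + 918.367ms (3)
2. 918.367ms @ 3 + 918.367ms (3)
3. 1836.735ms @ 6 + 262.391ms (6/7)
4. 2099.125ms @ 48/7 + 262.391ms (6/7)
5. 2361.516ms @ 54/7 + 262.391ms (6/7)
6. 2623.907ms @ 60/7 + 262.391ms (6/7)
7. 2886.297ms @ 66/7 + 262.391ms (6/7)
8. 3148.688ms @ 72/7 + 262.391ms (6/7)
9. 3411.079ms @ 78/7 + 262.391ms (6/7)
10. 3673.469ms @ 12 + 918.367ms (3)
11. 4591.837ms @ 15 + 459.184ms (3/2)
12. 5051.02ms @ 33/2 + 459.184ms (3/2)

note 10 onset = 12b = 3673.469ms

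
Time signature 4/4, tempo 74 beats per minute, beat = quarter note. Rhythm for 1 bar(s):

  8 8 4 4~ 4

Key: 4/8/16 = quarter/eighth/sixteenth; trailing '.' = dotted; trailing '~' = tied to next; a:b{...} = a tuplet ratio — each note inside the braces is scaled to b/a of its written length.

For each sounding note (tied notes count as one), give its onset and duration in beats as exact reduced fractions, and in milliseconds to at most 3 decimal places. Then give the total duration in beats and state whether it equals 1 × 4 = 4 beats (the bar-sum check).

1) 0.0ms=0b +405.405ms=1/2b
2) 405.405ms=1/2b +405.405ms=1/2b
3) 810.811ms=1b +810.811ms=1b
4) 1621.622ms=2b +1621.622ms=2b
Σ=4b of 4 (74bpm 4/4) — PASS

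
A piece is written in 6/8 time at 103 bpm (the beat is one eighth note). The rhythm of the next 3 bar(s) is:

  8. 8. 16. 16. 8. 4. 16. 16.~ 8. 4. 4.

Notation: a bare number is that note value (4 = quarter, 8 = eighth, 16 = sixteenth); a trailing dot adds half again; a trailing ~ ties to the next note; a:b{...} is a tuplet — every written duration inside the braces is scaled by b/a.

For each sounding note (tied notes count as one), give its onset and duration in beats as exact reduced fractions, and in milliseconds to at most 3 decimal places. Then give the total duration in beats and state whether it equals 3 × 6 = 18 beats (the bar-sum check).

1) 0.0ms=0b +873.786ms=3/2b
2) 873.786ms=3/2b +873.786ms=3/2b
3) 1747.573ms=3b +436.893ms=3/4b
4) 2184.466ms=15/4b +436.893ms=3/4b
5) 2621.359ms=9/2b +873.786ms=3/2b
6) 3495.146ms=6b +1747.573ms=3b
7) 5242.718ms=9b +436.893ms=3/4b
8) 5679.612ms=39/4b +1310.68ms=9/4b
9) 6990.291ms=12b +1747.573ms=3b
10) 8737.864ms=15b +1747.573ms=3b
Σ=18b of 18 (103bpm 6/8) — PASS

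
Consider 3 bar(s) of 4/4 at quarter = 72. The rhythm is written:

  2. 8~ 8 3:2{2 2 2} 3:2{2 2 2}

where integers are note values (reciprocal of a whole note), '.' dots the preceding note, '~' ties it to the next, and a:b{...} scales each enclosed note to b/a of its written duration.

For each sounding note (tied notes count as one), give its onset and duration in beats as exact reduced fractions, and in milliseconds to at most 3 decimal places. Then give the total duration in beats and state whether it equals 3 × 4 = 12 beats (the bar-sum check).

1) 0.0ms=0b +2500.0ms=3b
2) 2500.0ms=3b +833.333ms=1b
3) 3333.333ms=4b +1111.111ms=4/3b
4) 4444.444ms=16/3b +1111.111ms=4/3b
5) 5555.556ms=20/3b +1111.111ms=4/3b
6) 6666.667ms=8b +1111.111ms=4/3b
7) 7777.778ms=28/3b +1111.111ms=4/3b
8) 8888.889ms=32/3b +1111.111ms=4/3b
Σ=12b of 12 (72bpm 4/4) — PASS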